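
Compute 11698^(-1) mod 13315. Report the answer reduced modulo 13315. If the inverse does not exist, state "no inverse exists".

527

Run Euclid on (13315, 11698):
13315 = 1·11698 + 1617
11698 = 7·1617 + 379
1617 = 4·379 + 101
379 = 3·101 + 76
101 = 1·76 + 25
76 = 3·25 + 1
25 = 25·1 + 0
Since gcd(11698, 13315) = 1, back-substitute to write 1 as a combination:
1 = 76 − 3·25
1 = −3·101 + 4·76
1 = 4·379 − 15·101
1 = −15·1617 + 64·379
1 = 64·11698 − 463·1617
1 = −463·13315 + 527·11698
So 11698·527 ≡ 1 (mod 13315).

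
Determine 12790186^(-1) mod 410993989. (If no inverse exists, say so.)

291417782

Run Euclid on (410993989, 12790186):
410993989 = 32·12790186 + 1708037
12790186 = 7·1708037 + 833927
1708037 = 2·833927 + 40183
833927 = 20·40183 + 30267
40183 = 1·30267 + 9916
30267 = 3·9916 + 519
9916 = 19·519 + 55
519 = 9·55 + 24
55 = 2·24 + 7
24 = 3·7 + 3
7 = 2·3 + 1
3 = 3·1 + 0
gcd = 1, so the inverse exists. Back-substitute:
1 = 7 − 2·3
1 = −2·24 + 7·7
1 = 7·55 − 16·24
1 = −16·519 + 151·55
1 = 151·9916 − 2885·519
1 = −2885·30267 + 8806·9916
1 = 8806·40183 − 11691·30267
1 = −11691·833927 + 242626·40183
1 = 242626·1708037 − 496943·833927
1 = −496943·12790186 + 3721227·1708037
1 = 3721227·410993989 − 119576207·12790186
So 12790186·(-119576207) ≡ 1 (mod 410993989), and -119576207 ≡ 291417782 (mod 410993989).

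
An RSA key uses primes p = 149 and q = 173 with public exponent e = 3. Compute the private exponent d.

16971

φ(n) = (p−1)(q−1) = 148·172 = 25456.
Need d with 3·d ≡ 1 (mod 25456). Apply the extended Euclidean algorithm:
25456 = 8485·3 + 1
3 = 3·1 + 0
Back-substitute:
1 = 25456 − 8485·3
So 3·(-8485) ≡ 1 (mod 25456), hence d ≡ -8485 ≡ 16971 (mod 25456).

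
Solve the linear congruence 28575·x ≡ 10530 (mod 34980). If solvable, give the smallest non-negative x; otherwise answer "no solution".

1462

First find gcd(28575, 34980):
34980 = 1*28575 + 6405
28575 = 4*6405 + 2955
6405 = 2*2955 + 495
2955 = 5*495 + 480
495 = 1*480 + 15
480 = 32*15 + 0
gcd = 15 and 15 | 10530, so solutions exist. Divide through by 15: 1905x ≡ 702 (mod 2332).
Now find 1905⁻¹ mod 2332:
2332 = 1×1905 + 427
1905 = 4×427 + 197
427 = 2×197 + 33
197 = 5×33 + 32
33 = 1×32 + 1
32 = 32×1 + 0
Back-substitute:
1 = 33 − 32
1 = −197 + 6·33
1 = 6·427 − 13·197
1 = −13·1905 + 58·427
1 = 58·2332 − 71·1905
So 1905·(-71) ≡ 1 (mod 2332), i.e. 1905⁻¹ ≡ 2261.
Then x ≡ 2261·702 ≡ 1462 (mod 2332); the smallest non-negative solution is x = 1462.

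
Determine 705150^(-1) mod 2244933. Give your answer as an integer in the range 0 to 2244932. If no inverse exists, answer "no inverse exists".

Compute gcd(705150, 2244933):
2244933 = 3·705150 + 129483
705150 = 5·129483 + 57735
129483 = 2·57735 + 14013
57735 = 4·14013 + 1683
14013 = 8·1683 + 549
1683 = 3·549 + 36
549 = 15·36 + 9
36 = 4·9 + 0
Since gcd = 9 > 1, 705150 is not a unit mod 2244933.

no inverse exists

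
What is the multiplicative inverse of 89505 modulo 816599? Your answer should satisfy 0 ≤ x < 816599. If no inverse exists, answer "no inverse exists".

gcd(816599, 89505) by repeated division:
816599 = 9*89505 + 11054
89505 = 8*11054 + 1073
11054 = 10*1073 + 324
1073 = 3*324 + 101
324 = 3*101 + 21
101 = 4*21 + 17
21 = 1*17 + 4
17 = 4*4 + 1
4 = 4*1 + 0
Since gcd(89505, 816599) = 1, back-substitute to write 1 as a combination:
1 = 17 − 4·4
1 = −4·21 + 5·17
1 = 5·101 − 24·21
1 = −24·324 + 77·101
1 = 77·1073 − 255·324
1 = −255·11054 + 2627·1073
1 = 2627·89505 − 21271·11054
1 = −21271·816599 + 194066·89505
So 89505·194066 ≡ 1 (mod 816599).

194066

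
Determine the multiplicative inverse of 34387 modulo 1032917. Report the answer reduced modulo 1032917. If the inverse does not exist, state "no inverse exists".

Extended Euclidean algorithm:
1032917 = 30×34387 + 1307
34387 = 26×1307 + 405
1307 = 3×405 + 92
405 = 4×92 + 37
92 = 2×37 + 18
37 = 2×18 + 1
18 = 18×1 + 0
Since gcd(34387, 1032917) = 1, back-substitute to write 1 as a combination:
1 = 37 − 2·18
1 = −2·92 + 5·37
1 = 5·405 − 22·92
1 = −22·1307 + 71·405
1 = 71·34387 − 1868·1307
1 = −1868·1032917 + 56111·34387
So 34387·56111 ≡ 1 (mod 1032917).

56111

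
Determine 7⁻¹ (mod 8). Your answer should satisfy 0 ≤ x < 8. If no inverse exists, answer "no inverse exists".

7

Run Euclid on (8, 7):
8 = 1*7 + 1
7 = 7*1 + 0
gcd = 1, so the inverse exists. Back-substitute:
1 = 8 − 7
So 7·(-1) ≡ 1 (mod 8), and -1 ≡ 7 (mod 8).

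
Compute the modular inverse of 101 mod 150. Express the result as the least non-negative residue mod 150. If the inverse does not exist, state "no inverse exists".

101

Extended Euclidean algorithm:
150 = 1×101 + 49
101 = 2×49 + 3
49 = 16×3 + 1
3 = 3×1 + 0
Since gcd(101, 150) = 1, back-substitute to write 1 as a combination:
1 = 49 − 16·3
1 = −16·101 + 33·49
1 = 33·150 − 49·101
So 101·(-49) ≡ 1 (mod 150), and -49 ≡ 101 (mod 150).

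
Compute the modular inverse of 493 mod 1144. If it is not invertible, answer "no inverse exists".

181

gcd(1144, 493) by repeated division:
1144 = 2·493 + 158
493 = 3·158 + 19
158 = 8·19 + 6
19 = 3·6 + 1
6 = 6·1 + 0
Since gcd(493, 1144) = 1, back-substitute to write 1 as a combination:
1 = 19 − 3·6
1 = −3·158 + 25·19
1 = 25·493 − 78·158
1 = −78·1144 + 181·493
So 493·181 ≡ 1 (mod 1144).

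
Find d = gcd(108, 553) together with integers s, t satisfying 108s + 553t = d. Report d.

1

Euclidean algorithm:
553 = 5*108 + 13
108 = 8*13 + 4
13 = 3*4 + 1
4 = 4*1 + 0
gcd(108, 553) = 1.
Back-substituting:
1 = 13 − 3·4
1 = −3·108 + 25·13
1 = 25·553 − 128·108
So 1 = (25)·553 + (-128)·108.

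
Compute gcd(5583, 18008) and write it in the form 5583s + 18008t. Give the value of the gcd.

1

Apply Euclid's algorithm to 18008 and 5583:
18008 = 3·5583 + 1259
5583 = 4·1259 + 547
1259 = 2·547 + 165
547 = 3·165 + 52
165 = 3·52 + 9
52 = 5·9 + 7
9 = 1·7 + 2
7 = 3·2 + 1
2 = 2·1 + 0
gcd(5583, 18008) = 1.
Express as a combination:
1 = 7 − 3·2
1 = −3·9 + 4·7
1 = 4·52 − 23·9
1 = −23·165 + 73·52
1 = 73·547 − 242·165
1 = −242·1259 + 557·547
1 = 557·5583 − 2470·1259
1 = −2470·18008 + 7967·5583
So 1 = (-2470)·18008 + (7967)·5583.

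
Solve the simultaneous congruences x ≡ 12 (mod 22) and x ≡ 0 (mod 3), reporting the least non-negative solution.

Write x = 12 + 22·k. Then 22·k ≡ 0 − 12 ≡ 0 (mod 3).
Need 22⁻¹ mod 3. Extended Euclid on (3, 1):
3 = 3·1 + 0
22⁻¹ ≡ 1 (mod 3), so k ≡ 1·0 ≡ 0 (mod 3).
x = 12 + 22·0 = 12.

12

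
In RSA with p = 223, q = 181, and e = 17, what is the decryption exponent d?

φ(n) = (p−1)(q−1) = 222·180 = 39960.
Need d with 17·d ≡ 1 (mod 39960). Apply the extended Euclidean algorithm:
39960 = 2350·17 + 10
17 = 1·10 + 7
10 = 1·7 + 3
7 = 2·3 + 1
3 = 3·1 + 0
Back-substitute:
1 = 7 − 2·3
1 = −2·10 + 3·7
1 = 3·17 − 5·10
1 = −5·39960 + 11753·17
So 17·11753 ≡ 1 (mod 39960), hence d = 11753.

11753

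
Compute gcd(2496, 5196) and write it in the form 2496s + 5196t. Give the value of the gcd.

12

Repeated division:
5196 = 2×2496 + 204
2496 = 12×204 + 48
204 = 4×48 + 12
48 = 4×12 + 0
gcd(2496, 5196) = 12.
Working backward:
12 = 204 − 4·48
12 = −4·2496 + 49·204
12 = 49·5196 − 102·2496
So 12 = (49)·5196 + (-102)·2496.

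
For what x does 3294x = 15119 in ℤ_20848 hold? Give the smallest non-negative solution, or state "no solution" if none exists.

no solution

gcd(3294, 20848):
20848 = 6·3294 + 1084
3294 = 3·1084 + 42
1084 = 25·42 + 34
42 = 1·34 + 8
34 = 4·8 + 2
8 = 4·2 + 0
gcd = 2, but 2 ∤ 15119, so the congruence has no solution.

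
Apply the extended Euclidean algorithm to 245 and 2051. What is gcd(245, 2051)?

Apply Euclid's algorithm to 2051 and 245:
2051 = 8*245 + 91
245 = 2*91 + 63
91 = 1*63 + 28
63 = 2*28 + 7
28 = 4*7 + 0
gcd(245, 2051) = 7.
Back-substituting:
7 = 63 − 2·28
7 = −2·91 + 3·63
7 = 3·245 − 8·91
7 = −8·2051 + 67·245
So 7 = (-8)·2051 + (67)·245.

7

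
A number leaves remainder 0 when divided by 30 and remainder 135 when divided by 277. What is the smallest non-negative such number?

Write x = 0 + 30·k. Then 30·k ≡ 135 − 0 ≡ 135 (mod 277).
Need 30⁻¹ mod 277. Extended Euclid on (277, 30):
277 = 9×30 + 7
30 = 4×7 + 2
7 = 3×2 + 1
2 = 2×1 + 0
Back-substitute:
1 = 7 − 3·2
1 = −3·30 + 13·7
1 = 13·277 − 120·30
30⁻¹ ≡ 157 (mod 277), so k ≡ 157·135 ≡ 143 (mod 277).
x = 0 + 30·143 = 4290.

4290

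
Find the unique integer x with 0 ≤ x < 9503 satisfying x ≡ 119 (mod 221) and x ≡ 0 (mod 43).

3655

Write x = 119 + 221·k. Then 221·k ≡ 0 − 119 ≡ 10 (mod 43).
Need 221⁻¹ mod 43. Extended Euclid on (43, 6):
43 = 7×6 + 1
6 = 6×1 + 0
Back-substitute:
1 = 43 − 7·6
221⁻¹ ≡ 36 (mod 43), so k ≡ 36·10 ≡ 16 (mod 43).
x = 119 + 221·16 = 3655.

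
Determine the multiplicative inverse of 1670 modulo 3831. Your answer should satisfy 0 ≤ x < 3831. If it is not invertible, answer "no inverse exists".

Apply the Euclidean algorithm to 3831 and 1670:
3831 = 2·1670 + 491
1670 = 3·491 + 197
491 = 2·197 + 97
197 = 2·97 + 3
97 = 32·3 + 1
3 = 3·1 + 0
Since gcd(1670, 3831) = 1, back-substitute to write 1 as a combination:
1 = 97 − 32·3
1 = −32·197 + 65·97
1 = 65·491 − 162·197
1 = −162·1670 + 551·491
1 = 551·3831 − 1264·1670
Thus 1670·(-1264) ≡ 1 (mod 3831); reducing, -1264 mod 3831 = 2567.

2567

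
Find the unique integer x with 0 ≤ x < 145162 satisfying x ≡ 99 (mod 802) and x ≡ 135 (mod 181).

67467

Write x = 99 + 802·k. Then 802·k ≡ 135 − 99 ≡ 36 (mod 181).
Need 802⁻¹ mod 181. Extended Euclid on (181, 78):
181 = 2×78 + 25
78 = 3×25 + 3
25 = 8×3 + 1
3 = 3×1 + 0
Back-substitute:
1 = 25 − 8·3
1 = −8·78 + 25·25
1 = 25·181 − 58·78
802⁻¹ ≡ 123 (mod 181), so k ≡ 123·36 ≡ 84 (mod 181).
x = 99 + 802·84 = 67467.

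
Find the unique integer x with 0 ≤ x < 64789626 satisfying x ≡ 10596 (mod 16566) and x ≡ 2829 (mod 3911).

Write x = 10596 + 16566·k. Then 16566·k ≡ 2829 − 10596 ≡ 55 (mod 3911).
Need 16566⁻¹ mod 3911. Extended Euclid on (3911, 922):
3911 = 4×922 + 223
922 = 4×223 + 30
223 = 7×30 + 13
30 = 2×13 + 4
13 = 3×4 + 1
4 = 4×1 + 0
Back-substitute:
1 = 13 − 3·4
1 = −3·30 + 7·13
1 = 7·223 − 52·30
1 = −52·922 + 215·223
1 = 215·3911 − 912·922
16566⁻¹ ≡ 2999 (mod 3911), so k ≡ 2999·55 ≡ 683 (mod 3911).
x = 10596 + 16566·683 = 11325174.

11325174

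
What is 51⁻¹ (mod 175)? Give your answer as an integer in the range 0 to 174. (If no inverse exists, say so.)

151

Extended Euclidean algorithm:
175 = 3*51 + 22
51 = 2*22 + 7
22 = 3*7 + 1
7 = 7*1 + 0
Since gcd(51, 175) = 1, back-substitute to write 1 as a combination:
1 = 22 − 3·7
1 = −3·51 + 7·22
1 = 7·175 − 24·51
Hence 51⁻¹ ≡ -24 ≡ 151 (mod 175).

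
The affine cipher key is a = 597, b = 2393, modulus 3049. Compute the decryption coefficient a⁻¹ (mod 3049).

2906

gcd(3049, 597) by repeated division:
3049 = 5·597 + 64
597 = 9·64 + 21
64 = 3·21 + 1
21 = 21·1 + 0
gcd = 1, so the inverse exists. Back-substitute:
1 = 64 − 3·21
1 = −3·597 + 28·64
1 = 28·3049 − 143·597
Thus 597·(-143) ≡ 1 (mod 3049); reducing, -143 mod 3049 = 2906.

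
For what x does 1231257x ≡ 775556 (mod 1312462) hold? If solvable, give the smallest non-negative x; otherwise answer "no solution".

368136

First find gcd(1231257, 1312462):
1312462 = 1·1231257 + 81205
1231257 = 15·81205 + 13182
81205 = 6·13182 + 2113
13182 = 6·2113 + 504
2113 = 4·504 + 97
504 = 5·97 + 19
97 = 5·19 + 2
19 = 9·2 + 1
2 = 2·1 + 0
gcd = 1, so a unique solution mod 1312462 exists.
Back-substitute for the Bézout coefficients:
1 = 19 − 9·2
1 = −9·97 + 46·19
1 = 46·504 − 239·97
1 = −239·2113 + 1002·504
1 = 1002·13182 − 6251·2113
1 = −6251·81205 + 38508·13182
1 = 38508·1231257 − 583871·81205
1 = −583871·1312462 + 622379·1231257
So 1231257·(622379) ≡ 1 (mod 1312462), giving 1231257⁻¹ ≡ 622379.
x ≡ 1231257⁻¹·775556 ≡ 622379·775556 ≡ 368136 (mod 1312462).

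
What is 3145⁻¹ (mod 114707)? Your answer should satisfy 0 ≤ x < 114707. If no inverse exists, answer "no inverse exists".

99279

Run Euclid on (114707, 3145):
114707 = 36×3145 + 1487
3145 = 2×1487 + 171
1487 = 8×171 + 119
171 = 1×119 + 52
119 = 2×52 + 15
52 = 3×15 + 7
15 = 2×7 + 1
7 = 7×1 + 0
The gcd is 1. Working backward:
1 = 15 − 2·7
1 = −2·52 + 7·15
1 = 7·119 − 16·52
1 = −16·171 + 23·119
1 = 23·1487 − 200·171
1 = −200·3145 + 423·1487
1 = 423·114707 − 15428·3145
So 3145·(-15428) ≡ 1 (mod 114707), and -15428 ≡ 99279 (mod 114707).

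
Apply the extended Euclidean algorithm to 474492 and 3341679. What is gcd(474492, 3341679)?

Apply Euclid's algorithm to 3341679 and 474492:
3341679 = 7·474492 + 20235
474492 = 23·20235 + 9087
20235 = 2·9087 + 2061
9087 = 4·2061 + 843
2061 = 2·843 + 375
843 = 2·375 + 93
375 = 4·93 + 3
93 = 31·3 + 0
gcd(474492, 3341679) = 3.
Express as a combination:
3 = 375 − 4·93
3 = −4·843 + 9·375
3 = 9·2061 − 22·843
3 = −22·9087 + 97·2061
3 = 97·20235 − 216·9087
3 = −216·474492 + 5065·20235
3 = 5065·3341679 − 35671·474492
So 3 = (5065)·3341679 + (-35671)·474492.

3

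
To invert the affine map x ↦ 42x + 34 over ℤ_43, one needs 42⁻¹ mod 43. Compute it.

42

Apply the Euclidean algorithm to 43 and 42:
43 = 1×42 + 1
42 = 42×1 + 0
The gcd is 1. Working backward:
1 = 43 − 42
So 42·(-1) ≡ 1 (mod 43), and -1 ≡ 42 (mod 43).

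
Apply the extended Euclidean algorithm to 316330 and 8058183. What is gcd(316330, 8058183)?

7

Repeated division:
8058183 = 25×316330 + 149933
316330 = 2×149933 + 16464
149933 = 9×16464 + 1757
16464 = 9×1757 + 651
1757 = 2×651 + 455
651 = 1×455 + 196
455 = 2×196 + 63
196 = 3×63 + 7
63 = 9×7 + 0
gcd(316330, 8058183) = 7.
Working backward:
7 = 196 − 3·63
7 = −3·455 + 7·196
7 = 7·651 − 10·455
7 = −10·1757 + 27·651
7 = 27·16464 − 253·1757
7 = −253·149933 + 2304·16464
7 = 2304·316330 − 4861·149933
7 = −4861·8058183 + 123829·316330
So 7 = (-4861)·8058183 + (123829)·316330.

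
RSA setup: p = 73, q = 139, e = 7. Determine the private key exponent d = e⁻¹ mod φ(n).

2839

φ(n) = (p−1)(q−1) = 72·138 = 9936.
Need d with 7·d ≡ 1 (mod 9936). Apply the extended Euclidean algorithm:
9936 = 1419*7 + 3
7 = 2*3 + 1
3 = 3*1 + 0
Back-substitute:
1 = 7 − 2·3
1 = −2·9936 + 2839·7
So 7·2839 ≡ 1 (mod 9936), hence d = 2839.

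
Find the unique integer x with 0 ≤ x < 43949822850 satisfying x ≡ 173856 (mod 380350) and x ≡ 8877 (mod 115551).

Write x = 173856 + 380350·k. Then 380350·k ≡ 8877 − 173856 ≡ 66123 (mod 115551).
Need 380350⁻¹ mod 115551. Extended Euclid on (115551, 33697):
115551 = 3×33697 + 14460
33697 = 2×14460 + 4777
14460 = 3×4777 + 129
4777 = 37×129 + 4
129 = 32×4 + 1
4 = 4×1 + 0
Back-substitute:
1 = 129 − 32·4
1 = −32·4777 + 1185·129
1 = 1185·14460 − 3587·4777
1 = −3587·33697 + 8359·14460
1 = 8359·115551 − 28664·33697
380350⁻¹ ≡ 86887 (mod 115551), so k ≡ 86887·66123 ≡ 33381 (mod 115551).
x = 173856 + 380350·33381 = 12696637206.

12696637206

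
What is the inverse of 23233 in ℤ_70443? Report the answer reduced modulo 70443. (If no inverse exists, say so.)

34180

Apply the Euclidean algorithm to 70443 and 23233:
70443 = 3·23233 + 744
23233 = 31·744 + 169
744 = 4·169 + 68
169 = 2·68 + 33
68 = 2·33 + 2
33 = 16·2 + 1
2 = 2·1 + 0
gcd = 1, so the inverse exists. Back-substitute:
1 = 33 − 16·2
1 = −16·68 + 33·33
1 = 33·169 − 82·68
1 = −82·744 + 361·169
1 = 361·23233 − 11273·744
1 = −11273·70443 + 34180·23233
So 23233·34180 ≡ 1 (mod 70443).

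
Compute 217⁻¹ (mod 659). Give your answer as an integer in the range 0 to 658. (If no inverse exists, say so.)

82

Apply the Euclidean algorithm to 659 and 217:
659 = 3*217 + 8
217 = 27*8 + 1
8 = 8*1 + 0
The gcd is 1. Working backward:
1 = 217 − 27·8
1 = −27·659 + 82·217
So 217·82 ≡ 1 (mod 659).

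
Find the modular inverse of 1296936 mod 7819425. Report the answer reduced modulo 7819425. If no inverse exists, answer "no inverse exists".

no inverse exists

Compute gcd(1296936, 7819425):
7819425 = 6×1296936 + 37809
1296936 = 34×37809 + 11430
37809 = 3×11430 + 3519
11430 = 3×3519 + 873
3519 = 4×873 + 27
873 = 32×27 + 9
27 = 3×9 + 0
The gcd is 9, not 1, hence no inverse exists.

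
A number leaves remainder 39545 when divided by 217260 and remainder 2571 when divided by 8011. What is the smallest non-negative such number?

1020075245

Write x = 39545 + 217260·k. Then 217260·k ≡ 2571 − 39545 ≡ 3081 (mod 8011).
Need 217260⁻¹ mod 8011. Extended Euclid on (8011, 963):
8011 = 8*963 + 307
963 = 3*307 + 42
307 = 7*42 + 13
42 = 3*13 + 3
13 = 4*3 + 1
3 = 3*1 + 0
Back-substitute:
1 = 13 − 4·3
1 = −4·42 + 13·13
1 = 13·307 − 95·42
1 = −95·963 + 298·307
1 = 298·8011 − 2479·963
217260⁻¹ ≡ 5532 (mod 8011), so k ≡ 5532·3081 ≡ 4695 (mod 8011).
x = 39545 + 217260·4695 = 1020075245.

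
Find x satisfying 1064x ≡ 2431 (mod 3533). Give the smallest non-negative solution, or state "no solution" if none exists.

First find gcd(1064, 3533):
3533 = 3*1064 + 341
1064 = 3*341 + 41
341 = 8*41 + 13
41 = 3*13 + 2
13 = 6*2 + 1
2 = 2*1 + 0
gcd = 1, so a unique solution mod 3533 exists.
Back-substitute for the Bézout coefficients:
1 = 13 − 6·2
1 = −6·41 + 19·13
1 = 19·341 − 158·41
1 = −158·1064 + 493·341
1 = 493·3533 − 1637·1064
So 1064·(-1637) ≡ 1 (mod 3533), giving 1064⁻¹ ≡ 1896.
x ≡ 1064⁻¹·2431 ≡ 1896·2431 ≡ 2144 (mod 3533).

2144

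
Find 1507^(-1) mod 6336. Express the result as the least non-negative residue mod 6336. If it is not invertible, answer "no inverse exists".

Compute gcd(1507, 6336):
6336 = 4*1507 + 308
1507 = 4*308 + 275
308 = 1*275 + 33
275 = 8*33 + 11
33 = 3*11 + 0
Since gcd = 11 > 1, 1507 is not a unit mod 6336.

no inverse exists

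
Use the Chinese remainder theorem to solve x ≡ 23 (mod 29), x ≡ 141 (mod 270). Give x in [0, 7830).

Write x = 23 + 29·k. Then 29·k ≡ 141 − 23 ≡ 118 (mod 270).
Need 29⁻¹ mod 270. Extended Euclid on (270, 29):
270 = 9·29 + 9
29 = 3·9 + 2
9 = 4·2 + 1
2 = 2·1 + 0
Back-substitute:
1 = 9 − 4·2
1 = −4·29 + 13·9
1 = 13·270 − 121·29
29⁻¹ ≡ 149 (mod 270), so k ≡ 149·118 ≡ 32 (mod 270).
x = 23 + 29·32 = 951.

951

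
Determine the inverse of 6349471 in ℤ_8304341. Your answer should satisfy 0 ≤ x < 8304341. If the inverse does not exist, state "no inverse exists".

Apply the Euclidean algorithm to 8304341 and 6349471:
8304341 = 1×6349471 + 1954870
6349471 = 3×1954870 + 484861
1954870 = 4×484861 + 15426
484861 = 31×15426 + 6655
15426 = 2×6655 + 2116
6655 = 3×2116 + 307
2116 = 6×307 + 274
307 = 1×274 + 33
274 = 8×33 + 10
33 = 3×10 + 3
10 = 3×3 + 1
3 = 3×1 + 0
Since gcd(6349471, 8304341) = 1, back-substitute to write 1 as a combination:
1 = 10 − 3·3
1 = −3·33 + 10·10
1 = 10·274 − 83·33
1 = −83·307 + 93·274
1 = 93·2116 − 641·307
1 = −641·6655 + 2016·2116
1 = 2016·15426 − 4673·6655
1 = −4673·484861 + 146879·15426
1 = 146879·1954870 − 592189·484861
1 = −592189·6349471 + 1923446·1954870
1 = 1923446·8304341 − 2515635·6349471
So 6349471·(-2515635) ≡ 1 (mod 8304341), and -2515635 ≡ 5788706 (mod 8304341).

5788706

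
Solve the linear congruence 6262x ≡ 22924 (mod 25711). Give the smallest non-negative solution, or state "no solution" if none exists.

10022

First find gcd(6262, 25711):
25711 = 4·6262 + 663
6262 = 9·663 + 295
663 = 2·295 + 73
295 = 4·73 + 3
73 = 24·3 + 1
3 = 3·1 + 0
gcd = 1, so a unique solution mod 25711 exists.
Back-substitute for the Bézout coefficients:
1 = 73 − 24·3
1 = −24·295 + 97·73
1 = 97·663 − 218·295
1 = −218·6262 + 2059·663
1 = 2059·25711 − 8454·6262
So 6262·(-8454) ≡ 1 (mod 25711), giving 6262⁻¹ ≡ 17257.
x ≡ 6262⁻¹·22924 ≡ 17257·22924 ≡ 10022 (mod 25711).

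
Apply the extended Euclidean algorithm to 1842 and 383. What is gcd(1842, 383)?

Repeated division:
1842 = 4·383 + 310
383 = 1·310 + 73
310 = 4·73 + 18
73 = 4·18 + 1
18 = 18·1 + 0
gcd(1842, 383) = 1.
Express as a combination:
1 = 73 − 4·18
1 = −4·310 + 17·73
1 = 17·383 − 21·310
1 = −21·1842 + 101·383
So 1 = (-21)·1842 + (101)·383.

1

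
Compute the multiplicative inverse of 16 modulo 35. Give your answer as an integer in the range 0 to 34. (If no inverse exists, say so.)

11

gcd(35, 16) by repeated division:
35 = 2×16 + 3
16 = 5×3 + 1
3 = 3×1 + 0
gcd = 1, so the inverse exists. Back-substitute:
1 = 16 − 5·3
1 = −5·35 + 11·16
So 16·11 ≡ 1 (mod 35).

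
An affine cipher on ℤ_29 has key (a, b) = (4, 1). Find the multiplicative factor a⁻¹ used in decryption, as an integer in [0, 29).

Apply the Euclidean algorithm to 29 and 4:
29 = 7·4 + 1
4 = 4·1 + 0
gcd = 1, so the inverse exists. Back-substitute:
1 = 29 − 7·4
Thus 4·(-7) ≡ 1 (mod 29); reducing, -7 mod 29 = 22.

22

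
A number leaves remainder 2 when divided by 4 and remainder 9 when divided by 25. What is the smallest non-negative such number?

Write x = 2 + 4·k. Then 4·k ≡ 9 − 2 ≡ 7 (mod 25).
Need 4⁻¹ mod 25. Extended Euclid on (25, 4):
25 = 6×4 + 1
4 = 4×1 + 0
Back-substitute:
1 = 25 − 6·4
4⁻¹ ≡ 19 (mod 25), so k ≡ 19·7 ≡ 8 (mod 25).
x = 2 + 4·8 = 34.

34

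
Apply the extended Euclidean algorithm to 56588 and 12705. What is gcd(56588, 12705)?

Apply Euclid's algorithm to 56588 and 12705:
56588 = 4*12705 + 5768
12705 = 2*5768 + 1169
5768 = 4*1169 + 1092
1169 = 1*1092 + 77
1092 = 14*77 + 14
77 = 5*14 + 7
14 = 2*7 + 0
gcd(56588, 12705) = 7.
Back-substituting:
7 = 77 − 5·14
7 = −5·1092 + 71·77
7 = 71·1169 − 76·1092
7 = −76·5768 + 375·1169
7 = 375·12705 − 826·5768
7 = −826·56588 + 3679·12705
So 7 = (-826)·56588 + (3679)·12705.

7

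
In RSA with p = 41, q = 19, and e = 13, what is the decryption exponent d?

277

φ(n) = (p−1)(q−1) = 40·18 = 720.
Need d with 13·d ≡ 1 (mod 720). Apply the extended Euclidean algorithm:
720 = 55*13 + 5
13 = 2*5 + 3
5 = 1*3 + 2
3 = 1*2 + 1
2 = 2*1 + 0
Back-substitute:
1 = 3 − 2
1 = −5 + 2·3
1 = 2·13 − 5·5
1 = −5·720 + 277·13
So 13·277 ≡ 1 (mod 720), hence d = 277.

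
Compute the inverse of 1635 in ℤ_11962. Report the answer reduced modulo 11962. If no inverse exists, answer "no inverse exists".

Extended Euclidean algorithm:
11962 = 7×1635 + 517
1635 = 3×517 + 84
517 = 6×84 + 13
84 = 6×13 + 6
13 = 2×6 + 1
6 = 6×1 + 0
gcd = 1, so the inverse exists. Back-substitute:
1 = 13 − 2·6
1 = −2·84 + 13·13
1 = 13·517 − 80·84
1 = −80·1635 + 253·517
1 = 253·11962 − 1851·1635
So 1635·(-1851) ≡ 1 (mod 11962), and -1851 ≡ 10111 (mod 11962).

10111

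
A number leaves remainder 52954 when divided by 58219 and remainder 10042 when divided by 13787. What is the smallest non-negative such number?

Write x = 52954 + 58219·k. Then 58219·k ≡ 10042 − 52954 ≡ 12236 (mod 13787).
Need 58219⁻¹ mod 13787. Extended Euclid on (13787, 3071):
13787 = 4·3071 + 1503
3071 = 2·1503 + 65
1503 = 23·65 + 8
65 = 8·8 + 1
8 = 8·1 + 0
Back-substitute:
1 = 65 − 8·8
1 = −8·1503 + 185·65
1 = 185·3071 − 378·1503
1 = −378·13787 + 1697·3071
58219⁻¹ ≡ 1697 (mod 13787), so k ≡ 1697·12236 ≡ 1270 (mod 13787).
x = 52954 + 58219·1270 = 73991084.

73991084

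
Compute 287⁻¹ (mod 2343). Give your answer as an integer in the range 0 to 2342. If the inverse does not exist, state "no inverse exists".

947

Run Euclid on (2343, 287):
2343 = 8·287 + 47
287 = 6·47 + 5
47 = 9·5 + 2
5 = 2·2 + 1
2 = 2·1 + 0
The gcd is 1. Working backward:
1 = 5 − 2·2
1 = −2·47 + 19·5
1 = 19·287 − 116·47
1 = −116·2343 + 947·287
So 287·947 ≡ 1 (mod 2343).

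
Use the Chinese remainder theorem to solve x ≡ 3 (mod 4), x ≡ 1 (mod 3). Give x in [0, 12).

Write x = 3 + 4·k. Then 4·k ≡ 1 − 3 ≡ 1 (mod 3).
Need 4⁻¹ mod 3. Extended Euclid on (3, 1):
3 = 3×1 + 0
4⁻¹ ≡ 1 (mod 3), so k ≡ 1·1 ≡ 1 (mod 3).
x = 3 + 4·1 = 7.

7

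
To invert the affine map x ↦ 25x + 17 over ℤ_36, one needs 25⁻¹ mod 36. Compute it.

13

Apply the Euclidean algorithm to 36 and 25:
36 = 1·25 + 11
25 = 2·11 + 3
11 = 3·3 + 2
3 = 1·2 + 1
2 = 2·1 + 0
The gcd is 1. Working backward:
1 = 3 − 2
1 = −11 + 4·3
1 = 4·25 − 9·11
1 = −9·36 + 13·25
So 25·13 ≡ 1 (mod 36).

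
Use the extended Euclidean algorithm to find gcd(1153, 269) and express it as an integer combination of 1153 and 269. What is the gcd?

Repeated division:
1153 = 4*269 + 77
269 = 3*77 + 38
77 = 2*38 + 1
38 = 38*1 + 0
gcd(1153, 269) = 1.
Express as a combination:
1 = 77 − 2·38
1 = −2·269 + 7·77
1 = 7·1153 − 30·269
So 1 = (7)·1153 + (-30)·269.

1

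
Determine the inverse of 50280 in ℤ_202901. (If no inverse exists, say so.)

62545

gcd(202901, 50280) by repeated division:
202901 = 4·50280 + 1781
50280 = 28·1781 + 412
1781 = 4·412 + 133
412 = 3·133 + 13
133 = 10·13 + 3
13 = 4·3 + 1
3 = 3·1 + 0
Since gcd(50280, 202901) = 1, back-substitute to write 1 as a combination:
1 = 13 − 4·3
1 = −4·133 + 41·13
1 = 41·412 − 127·133
1 = −127·1781 + 549·412
1 = 549·50280 − 15499·1781
1 = −15499·202901 + 62545·50280
So 50280·62545 ≡ 1 (mod 202901).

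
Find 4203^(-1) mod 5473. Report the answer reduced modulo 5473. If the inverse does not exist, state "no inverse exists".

Extended Euclidean algorithm:
5473 = 1·4203 + 1270
4203 = 3·1270 + 393
1270 = 3·393 + 91
393 = 4·91 + 29
91 = 3·29 + 4
29 = 7·4 + 1
4 = 4·1 + 0
gcd = 1, so the inverse exists. Back-substitute:
1 = 29 − 7·4
1 = −7·91 + 22·29
1 = 22·393 − 95·91
1 = −95·1270 + 307·393
1 = 307·4203 − 1016·1270
1 = −1016·5473 + 1323·4203
So 4203·1323 ≡ 1 (mod 5473).

1323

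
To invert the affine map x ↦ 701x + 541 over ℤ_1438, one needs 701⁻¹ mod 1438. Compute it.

Extended Euclidean algorithm:
1438 = 2×701 + 36
701 = 19×36 + 17
36 = 2×17 + 2
17 = 8×2 + 1
2 = 2×1 + 0
Since gcd(701, 1438) = 1, back-substitute to write 1 as a combination:
1 = 17 − 8·2
1 = −8·36 + 17·17
1 = 17·701 − 331·36
1 = −331·1438 + 679·701
So 701·679 ≡ 1 (mod 1438).

679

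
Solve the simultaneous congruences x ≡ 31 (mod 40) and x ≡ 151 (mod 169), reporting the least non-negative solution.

151

Write x = 31 + 40·k. Then 40·k ≡ 151 − 31 ≡ 120 (mod 169).
Need 40⁻¹ mod 169. Extended Euclid on (169, 40):
169 = 4×40 + 9
40 = 4×9 + 4
9 = 2×4 + 1
4 = 4×1 + 0
Back-substitute:
1 = 9 − 2·4
1 = −2·40 + 9·9
1 = 9·169 − 38·40
40⁻¹ ≡ 131 (mod 169), so k ≡ 131·120 ≡ 3 (mod 169).
x = 31 + 40·3 = 151.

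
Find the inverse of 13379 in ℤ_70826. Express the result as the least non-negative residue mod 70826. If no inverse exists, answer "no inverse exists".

38539

Run Euclid on (70826, 13379):
70826 = 5*13379 + 3931
13379 = 3*3931 + 1586
3931 = 2*1586 + 759
1586 = 2*759 + 68
759 = 11*68 + 11
68 = 6*11 + 2
11 = 5*2 + 1
2 = 2*1 + 0
Since gcd(13379, 70826) = 1, back-substitute to write 1 as a combination:
1 = 11 − 5·2
1 = −5·68 + 31·11
1 = 31·759 − 346·68
1 = −346·1586 + 723·759
1 = 723·3931 − 1792·1586
1 = −1792·13379 + 6099·3931
1 = 6099·70826 − 32287·13379
So 13379·(-32287) ≡ 1 (mod 70826), and -32287 ≡ 38539 (mod 70826).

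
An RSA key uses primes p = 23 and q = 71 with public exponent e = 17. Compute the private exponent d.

453

φ(n) = (p−1)(q−1) = 22·70 = 1540.
Need d with 17·d ≡ 1 (mod 1540). Apply the extended Euclidean algorithm:
1540 = 90×17 + 10
17 = 1×10 + 7
10 = 1×7 + 3
7 = 2×3 + 1
3 = 3×1 + 0
Back-substitute:
1 = 7 − 2·3
1 = −2·10 + 3·7
1 = 3·17 − 5·10
1 = −5·1540 + 453·17
So 17·453 ≡ 1 (mod 1540), hence d = 453.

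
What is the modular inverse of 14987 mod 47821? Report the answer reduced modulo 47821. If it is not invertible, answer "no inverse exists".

6404

Apply the Euclidean algorithm to 47821 and 14987:
47821 = 3·14987 + 2860
14987 = 5·2860 + 687
2860 = 4·687 + 112
687 = 6·112 + 15
112 = 7·15 + 7
15 = 2·7 + 1
7 = 7·1 + 0
gcd = 1, so the inverse exists. Back-substitute:
1 = 15 − 2·7
1 = −2·112 + 15·15
1 = 15·687 − 92·112
1 = −92·2860 + 383·687
1 = 383·14987 − 2007·2860
1 = −2007·47821 + 6404·14987
So 14987·6404 ≡ 1 (mod 47821).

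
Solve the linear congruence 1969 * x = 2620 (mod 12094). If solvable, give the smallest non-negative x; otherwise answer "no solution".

11174

First find gcd(1969, 12094):
12094 = 6*1969 + 280
1969 = 7*280 + 9
280 = 31*9 + 1
9 = 9*1 + 0
gcd = 1, so a unique solution mod 12094 exists.
Back-substitute for the Bézout coefficients:
1 = 280 − 31·9
1 = −31·1969 + 218·280
1 = 218·12094 − 1339·1969
So 1969·(-1339) ≡ 1 (mod 12094), giving 1969⁻¹ ≡ 10755.
x ≡ 1969⁻¹·2620 ≡ 10755·2620 ≡ 11174 (mod 12094).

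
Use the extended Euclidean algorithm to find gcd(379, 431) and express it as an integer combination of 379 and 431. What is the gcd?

Apply Euclid's algorithm to 431 and 379:
431 = 1*379 + 52
379 = 7*52 + 15
52 = 3*15 + 7
15 = 2*7 + 1
7 = 7*1 + 0
gcd(379, 431) = 1.
Working backward:
1 = 15 − 2·7
1 = −2·52 + 7·15
1 = 7·379 − 51·52
1 = −51·431 + 58·379
So 1 = (-51)·431 + (58)·379.

1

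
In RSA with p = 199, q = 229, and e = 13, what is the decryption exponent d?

φ(n) = (p−1)(q−1) = 198·228 = 45144.
Need d with 13·d ≡ 1 (mod 45144). Apply the extended Euclidean algorithm:
45144 = 3472·13 + 8
13 = 1·8 + 5
8 = 1·5 + 3
5 = 1·3 + 2
3 = 1·2 + 1
2 = 2·1 + 0
Back-substitute:
1 = 3 − 2
1 = −5 + 2·3
1 = 2·8 − 3·5
1 = −3·13 + 5·8
1 = 5·45144 − 17363·13
So 13·(-17363) ≡ 1 (mod 45144), hence d ≡ -17363 ≡ 27781 (mod 45144).

27781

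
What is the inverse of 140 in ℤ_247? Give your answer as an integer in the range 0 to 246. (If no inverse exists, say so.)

30

Extended Euclidean algorithm:
247 = 1×140 + 107
140 = 1×107 + 33
107 = 3×33 + 8
33 = 4×8 + 1
8 = 8×1 + 0
Since gcd(140, 247) = 1, back-substitute to write 1 as a combination:
1 = 33 − 4·8
1 = −4·107 + 13·33
1 = 13·140 − 17·107
1 = −17·247 + 30·140
So 140·30 ≡ 1 (mod 247).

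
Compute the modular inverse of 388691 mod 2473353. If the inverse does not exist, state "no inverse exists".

Extended Euclidean algorithm:
2473353 = 6*388691 + 141207
388691 = 2*141207 + 106277
141207 = 1*106277 + 34930
106277 = 3*34930 + 1487
34930 = 23*1487 + 729
1487 = 2*729 + 29
729 = 25*29 + 4
29 = 7*4 + 1
4 = 4*1 + 0
Since gcd(388691, 2473353) = 1, back-substitute to write 1 as a combination:
1 = 29 − 7·4
1 = −7·729 + 176·29
1 = 176·1487 − 359·729
1 = −359·34930 + 8433·1487
1 = 8433·106277 − 25658·34930
1 = −25658·141207 + 34091·106277
1 = 34091·388691 − 93840·141207
1 = −93840·2473353 + 597131·388691
So 388691·597131 ≡ 1 (mod 2473353).

597131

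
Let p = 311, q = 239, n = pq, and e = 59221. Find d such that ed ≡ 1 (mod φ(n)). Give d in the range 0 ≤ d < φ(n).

65241

φ(n) = (p−1)(q−1) = 310·238 = 73780.
Need d with 59221·d ≡ 1 (mod 73780). Apply the extended Euclidean algorithm:
73780 = 1*59221 + 14559
59221 = 4*14559 + 985
14559 = 14*985 + 769
985 = 1*769 + 216
769 = 3*216 + 121
216 = 1*121 + 95
121 = 1*95 + 26
95 = 3*26 + 17
26 = 1*17 + 9
17 = 1*9 + 8
9 = 1*8 + 1
8 = 8*1 + 0
Back-substitute:
1 = 9 − 8
1 = −17 + 2·9
1 = 2·26 − 3·17
1 = −3·95 + 11·26
1 = 11·121 − 14·95
1 = −14·216 + 25·121
1 = 25·769 − 89·216
1 = −89·985 + 114·769
1 = 114·14559 − 1685·985
1 = −1685·59221 + 6854·14559
1 = 6854·73780 − 8539·59221
So 59221·(-8539) ≡ 1 (mod 73780), hence d ≡ -8539 ≡ 65241 (mod 73780).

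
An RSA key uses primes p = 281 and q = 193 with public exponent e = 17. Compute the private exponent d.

44273

φ(n) = (p−1)(q−1) = 280·192 = 53760.
Need d with 17·d ≡ 1 (mod 53760). Apply the extended Euclidean algorithm:
53760 = 3162·17 + 6
17 = 2·6 + 5
6 = 1·5 + 1
5 = 5·1 + 0
Back-substitute:
1 = 6 − 5
1 = −17 + 3·6
1 = 3·53760 − 9487·17
So 17·(-9487) ≡ 1 (mod 53760), hence d ≡ -9487 ≡ 44273 (mod 53760).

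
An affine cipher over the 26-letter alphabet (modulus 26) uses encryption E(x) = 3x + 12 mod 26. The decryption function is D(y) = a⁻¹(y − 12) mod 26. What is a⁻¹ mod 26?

9

Run Euclid on (26, 3):
26 = 8·3 + 2
3 = 1·2 + 1
2 = 2·1 + 0
The gcd is 1. Working backward:
1 = 3 − 2
1 = −26 + 9·3
So 3·9 ≡ 1 (mod 26).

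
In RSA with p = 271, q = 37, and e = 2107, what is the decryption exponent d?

6643

φ(n) = (p−1)(q−1) = 270·36 = 9720.
Need d with 2107·d ≡ 1 (mod 9720). Apply the extended Euclidean algorithm:
9720 = 4·2107 + 1292
2107 = 1·1292 + 815
1292 = 1·815 + 477
815 = 1·477 + 338
477 = 1·338 + 139
338 = 2·139 + 60
139 = 2·60 + 19
60 = 3·19 + 3
19 = 6·3 + 1
3 = 3·1 + 0
Back-substitute:
1 = 19 − 6·3
1 = −6·60 + 19·19
1 = 19·139 − 44·60
1 = −44·338 + 107·139
1 = 107·477 − 151·338
1 = −151·815 + 258·477
1 = 258·1292 − 409·815
1 = −409·2107 + 667·1292
1 = 667·9720 − 3077·2107
So 2107·(-3077) ≡ 1 (mod 9720), hence d ≡ -3077 ≡ 6643 (mod 9720).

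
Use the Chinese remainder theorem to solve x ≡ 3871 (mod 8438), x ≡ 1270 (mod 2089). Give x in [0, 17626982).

Write x = 3871 + 8438·k. Then 8438·k ≡ 1270 − 3871 ≡ 1577 (mod 2089).
Need 8438⁻¹ mod 2089. Extended Euclid on (2089, 82):
2089 = 25×82 + 39
82 = 2×39 + 4
39 = 9×4 + 3
4 = 1×3 + 1
3 = 3×1 + 0
Back-substitute:
1 = 4 − 3
1 = −39 + 10·4
1 = 10·82 − 21·39
1 = −21·2089 + 535·82
8438⁻¹ ≡ 535 (mod 2089), so k ≡ 535·1577 ≡ 1828 (mod 2089).
x = 3871 + 8438·1828 = 15428535.

15428535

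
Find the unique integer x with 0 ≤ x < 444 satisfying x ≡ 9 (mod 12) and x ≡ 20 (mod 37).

Write x = 9 + 12·k. Then 12·k ≡ 20 − 9 ≡ 11 (mod 37).
Need 12⁻¹ mod 37. Extended Euclid on (37, 12):
37 = 3*12 + 1
12 = 12*1 + 0
Back-substitute:
1 = 37 − 3·12
12⁻¹ ≡ 34 (mod 37), so k ≡ 34·11 ≡ 4 (mod 37).
x = 9 + 12·4 = 57.

57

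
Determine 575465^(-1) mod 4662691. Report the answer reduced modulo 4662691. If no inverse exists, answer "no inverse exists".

Compute gcd(575465, 4662691):
4662691 = 8×575465 + 58971
575465 = 9×58971 + 44726
58971 = 1×44726 + 14245
44726 = 3×14245 + 1991
14245 = 7×1991 + 308
1991 = 6×308 + 143
308 = 2×143 + 22
143 = 6×22 + 11
22 = 2×11 + 0
Since gcd = 11 > 1, 575465 is not a unit mod 4662691.

no inverse exists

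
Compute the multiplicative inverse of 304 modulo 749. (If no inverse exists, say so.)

579

Extended Euclidean algorithm:
749 = 2·304 + 141
304 = 2·141 + 22
141 = 6·22 + 9
22 = 2·9 + 4
9 = 2·4 + 1
4 = 4·1 + 0
Since gcd(304, 749) = 1, back-substitute to write 1 as a combination:
1 = 9 − 2·4
1 = −2·22 + 5·9
1 = 5·141 − 32·22
1 = −32·304 + 69·141
1 = 69·749 − 170·304
So 304·(-170) ≡ 1 (mod 749), and -170 ≡ 579 (mod 749).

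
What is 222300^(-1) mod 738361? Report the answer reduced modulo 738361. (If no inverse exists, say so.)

no inverse exists

Compute gcd(222300, 738361):
738361 = 3×222300 + 71461
222300 = 3×71461 + 7917
71461 = 9×7917 + 208
7917 = 38×208 + 13
208 = 16×13 + 0
The gcd is 13, not 1, hence no inverse exists.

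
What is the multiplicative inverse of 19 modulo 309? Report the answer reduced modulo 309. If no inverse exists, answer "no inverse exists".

gcd(309, 19) by repeated division:
309 = 16×19 + 5
19 = 3×5 + 4
5 = 1×4 + 1
4 = 4×1 + 0
gcd = 1, so the inverse exists. Back-substitute:
1 = 5 − 4
1 = −19 + 4·5
1 = 4·309 − 65·19
Thus 19·(-65) ≡ 1 (mod 309); reducing, -65 mod 309 = 244.

244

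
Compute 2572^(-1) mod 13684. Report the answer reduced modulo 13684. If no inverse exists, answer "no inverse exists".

no inverse exists

Compute gcd(2572, 13684):
13684 = 5×2572 + 824
2572 = 3×824 + 100
824 = 8×100 + 24
100 = 4×24 + 4
24 = 6×4 + 0
gcd(2572, 13684) = 4 ≠ 1, so 2572 has no multiplicative inverse modulo 13684.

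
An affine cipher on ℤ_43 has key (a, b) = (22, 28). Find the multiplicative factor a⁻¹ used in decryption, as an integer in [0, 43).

2

Extended Euclidean algorithm:
43 = 1·22 + 21
22 = 1·21 + 1
21 = 21·1 + 0
Since gcd(22, 43) = 1, back-substitute to write 1 as a combination:
1 = 22 − 21
1 = −43 + 2·22
So 22·2 ≡ 1 (mod 43).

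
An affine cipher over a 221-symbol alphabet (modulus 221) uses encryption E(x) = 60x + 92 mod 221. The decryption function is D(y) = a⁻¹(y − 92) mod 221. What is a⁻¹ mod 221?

70

Extended Euclidean algorithm:
221 = 3·60 + 41
60 = 1·41 + 19
41 = 2·19 + 3
19 = 6·3 + 1
3 = 3·1 + 0
The gcd is 1. Working backward:
1 = 19 − 6·3
1 = −6·41 + 13·19
1 = 13·60 − 19·41
1 = −19·221 + 70·60
So 60·70 ≡ 1 (mod 221).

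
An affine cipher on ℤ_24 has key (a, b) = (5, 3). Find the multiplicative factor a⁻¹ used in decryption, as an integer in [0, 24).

5

Run Euclid on (24, 5):
24 = 4×5 + 4
5 = 1×4 + 1
4 = 4×1 + 0
The gcd is 1. Working backward:
1 = 5 − 4
1 = −24 + 5·5
So 5·5 ≡ 1 (mod 24).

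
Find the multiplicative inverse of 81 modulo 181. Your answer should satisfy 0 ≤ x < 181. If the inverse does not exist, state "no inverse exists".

38

Extended Euclidean algorithm:
181 = 2×81 + 19
81 = 4×19 + 5
19 = 3×5 + 4
5 = 1×4 + 1
4 = 4×1 + 0
gcd = 1, so the inverse exists. Back-substitute:
1 = 5 − 4
1 = −19 + 4·5
1 = 4·81 − 17·19
1 = −17·181 + 38·81
So 81·38 ≡ 1 (mod 181).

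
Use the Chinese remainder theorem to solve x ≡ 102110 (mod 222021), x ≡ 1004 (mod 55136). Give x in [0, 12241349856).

Write x = 102110 + 222021·k. Then 222021·k ≡ 1004 − 102110 ≡ 9166 (mod 55136).
Need 222021⁻¹ mod 55136. Extended Euclid on (55136, 1477):
55136 = 37*1477 + 487
1477 = 3*487 + 16
487 = 30*16 + 7
16 = 2*7 + 2
7 = 3*2 + 1
2 = 2*1 + 0
Back-substitute:
1 = 7 − 3·2
1 = −3·16 + 7·7
1 = 7·487 − 213·16
1 = −213·1477 + 646·487
1 = 646·55136 − 24115·1477
222021⁻¹ ≡ 31021 (mod 55136), so k ≡ 31021·9166 ≡ 2134 (mod 55136).
x = 102110 + 222021·2134 = 473894924.

473894924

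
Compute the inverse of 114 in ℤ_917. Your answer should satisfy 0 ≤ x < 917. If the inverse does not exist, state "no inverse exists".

Apply the Euclidean algorithm to 917 and 114:
917 = 8·114 + 5
114 = 22·5 + 4
5 = 1·4 + 1
4 = 4·1 + 0
Since gcd(114, 917) = 1, back-substitute to write 1 as a combination:
1 = 5 − 4
1 = −114 + 23·5
1 = 23·917 − 185·114
So 114·(-185) ≡ 1 (mod 917), and -185 ≡ 732 (mod 917).

732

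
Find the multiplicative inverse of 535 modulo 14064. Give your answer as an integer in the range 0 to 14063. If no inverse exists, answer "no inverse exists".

1735

Run Euclid on (14064, 535):
14064 = 26*535 + 154
535 = 3*154 + 73
154 = 2*73 + 8
73 = 9*8 + 1
8 = 8*1 + 0
gcd = 1, so the inverse exists. Back-substitute:
1 = 73 − 9·8
1 = −9·154 + 19·73
1 = 19·535 − 66·154
1 = −66·14064 + 1735·535
So 535·1735 ≡ 1 (mod 14064).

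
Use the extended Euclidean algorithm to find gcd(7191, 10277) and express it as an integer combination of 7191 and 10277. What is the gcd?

Euclidean algorithm:
10277 = 1·7191 + 3086
7191 = 2·3086 + 1019
3086 = 3·1019 + 29
1019 = 35·29 + 4
29 = 7·4 + 1
4 = 4·1 + 0
gcd(7191, 10277) = 1.
Express as a combination:
1 = 29 − 7·4
1 = −7·1019 + 246·29
1 = 246·3086 − 745·1019
1 = −745·7191 + 1736·3086
1 = 1736·10277 − 2481·7191
So 1 = (1736)·10277 + (-2481)·7191.

1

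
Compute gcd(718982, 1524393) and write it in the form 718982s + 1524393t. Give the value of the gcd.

Euclidean algorithm:
1524393 = 2×718982 + 86429
718982 = 8×86429 + 27550
86429 = 3×27550 + 3779
27550 = 7×3779 + 1097
3779 = 3×1097 + 488
1097 = 2×488 + 121
488 = 4×121 + 4
121 = 30×4 + 1
4 = 4×1 + 0
gcd(718982, 1524393) = 1.
Working backward:
1 = 121 − 30·4
1 = −30·488 + 121·121
1 = 121·1097 − 272·488
1 = −272·3779 + 937·1097
1 = 937·27550 − 6831·3779
1 = −6831·86429 + 21430·27550
1 = 21430·718982 − 178271·86429
1 = −178271·1524393 + 377972·718982
So 1 = (-178271)·1524393 + (377972)·718982.

1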